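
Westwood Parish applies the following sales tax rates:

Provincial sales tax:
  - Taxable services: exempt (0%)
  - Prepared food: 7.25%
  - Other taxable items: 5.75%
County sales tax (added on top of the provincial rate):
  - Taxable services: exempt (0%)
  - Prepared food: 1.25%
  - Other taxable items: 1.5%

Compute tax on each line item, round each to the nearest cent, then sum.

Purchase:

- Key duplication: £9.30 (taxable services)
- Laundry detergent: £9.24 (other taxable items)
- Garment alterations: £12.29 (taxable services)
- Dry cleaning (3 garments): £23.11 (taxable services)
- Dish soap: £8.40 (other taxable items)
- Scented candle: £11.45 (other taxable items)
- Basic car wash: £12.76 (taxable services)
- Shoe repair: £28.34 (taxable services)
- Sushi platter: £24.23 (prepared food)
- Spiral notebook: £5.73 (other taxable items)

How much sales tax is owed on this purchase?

Key duplication £9.30: taxable services → 0% + 0% county = 0% → £0.00
Laundry detergent £9.24: other taxable items → 5.75% + 1.5% county = 7.25% → £0.67
Garment alterations £12.29: taxable services → 0% + 0% county = 0% → £0.00
Dry cleaning (3 garments) £23.11: taxable services → 0% + 0% county = 0% → £0.00
Dish soap £8.40: other taxable items → 5.75% + 1.5% county = 7.25% → £0.61
Scented candle £11.45: other taxable items → 5.75% + 1.5% county = 7.25% → £0.83
Basic car wash £12.76: taxable services → 0% + 0% county = 0% → £0.00
Shoe repair £28.34: taxable services → 0% + 0% county = 0% → £0.00
Sushi platter £24.23: prepared food → 7.25% + 1.25% county = 8.5% → £2.06
Spiral notebook £5.73: other taxable items → 5.75% + 1.5% county = 7.25% → £0.42
Total tax = £0.67 + £0.61 + £0.83 + £2.06 + £0.42 = £4.59

£4.59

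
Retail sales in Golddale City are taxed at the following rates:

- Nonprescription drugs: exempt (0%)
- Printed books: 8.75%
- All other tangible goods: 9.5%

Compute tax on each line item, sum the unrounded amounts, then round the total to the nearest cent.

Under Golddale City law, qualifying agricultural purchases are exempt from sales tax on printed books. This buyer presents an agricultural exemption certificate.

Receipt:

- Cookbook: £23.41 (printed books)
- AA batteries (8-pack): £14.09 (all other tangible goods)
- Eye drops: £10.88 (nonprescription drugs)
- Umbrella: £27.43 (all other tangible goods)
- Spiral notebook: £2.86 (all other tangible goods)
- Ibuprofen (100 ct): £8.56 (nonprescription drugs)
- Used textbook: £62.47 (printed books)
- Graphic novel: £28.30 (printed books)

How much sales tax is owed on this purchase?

Cookbook £23.41: printed books, buyer-exempt → 0% → £0.00
AA batteries (8-pack) £14.09: all other tangible goods → 9.5% → £1.33855
Eye drops £10.88: nonprescription drugs → 0% → £0.00
Umbrella £27.43: all other tangible goods → 9.5% → £2.60585
Spiral notebook £2.86: all other tangible goods → 9.5% → £0.2717
Ibuprofen (100 ct) £8.56: nonprescription drugs → 0% → £0.00
Used textbook £62.47: printed books, buyer-exempt → 0% → £0.00
Graphic novel £28.30: printed books, buyer-exempt → 0% → £0.00
Unrounded tax sum = £4.2161 → £4.22

£4.22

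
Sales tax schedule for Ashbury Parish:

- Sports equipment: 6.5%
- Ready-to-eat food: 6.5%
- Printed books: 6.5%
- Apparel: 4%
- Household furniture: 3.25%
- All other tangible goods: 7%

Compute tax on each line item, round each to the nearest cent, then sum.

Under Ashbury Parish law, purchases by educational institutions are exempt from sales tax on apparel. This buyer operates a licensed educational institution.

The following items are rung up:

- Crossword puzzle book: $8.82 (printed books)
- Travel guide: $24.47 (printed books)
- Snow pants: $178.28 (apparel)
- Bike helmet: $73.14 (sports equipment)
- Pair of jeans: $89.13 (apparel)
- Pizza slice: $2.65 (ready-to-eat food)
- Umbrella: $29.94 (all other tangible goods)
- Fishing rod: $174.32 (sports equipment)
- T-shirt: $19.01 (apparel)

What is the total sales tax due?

Crossword puzzle book $8.82: printed books → 6.5% → $0.57
Travel guide $24.47: printed books → 6.5% → $1.59
Snow pants $178.28: apparel, buyer-exempt → 0% → $0.00
Bike helmet $73.14: sports equipment → 6.5% → $4.75
Pair of jeans $89.13: apparel, buyer-exempt → 0% → $0.00
Pizza slice $2.65: ready-to-eat food → 6.5% → $0.17
Umbrella $29.94: all other tangible goods → 7% → $2.10
Fishing rod $174.32: sports equipment → 6.5% → $11.33
T-shirt $19.01: apparel, buyer-exempt → 0% → $0.00
Total tax = $0.57 + $1.59 + $4.75 + $0.17 + $2.10 + $11.33 = $20.51

$20.51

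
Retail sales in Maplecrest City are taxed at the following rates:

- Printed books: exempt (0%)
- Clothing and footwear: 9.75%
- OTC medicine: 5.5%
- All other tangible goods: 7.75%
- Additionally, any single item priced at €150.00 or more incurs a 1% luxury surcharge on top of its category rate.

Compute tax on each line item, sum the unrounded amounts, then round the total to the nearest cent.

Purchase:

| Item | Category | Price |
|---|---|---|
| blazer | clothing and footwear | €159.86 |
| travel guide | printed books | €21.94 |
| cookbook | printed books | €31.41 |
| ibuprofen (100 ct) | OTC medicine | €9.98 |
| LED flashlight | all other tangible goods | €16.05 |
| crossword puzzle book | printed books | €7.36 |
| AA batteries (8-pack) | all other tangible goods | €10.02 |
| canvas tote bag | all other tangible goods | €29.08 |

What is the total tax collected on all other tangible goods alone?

€4.27

LED flashlight €16.05: all other tangible goods → 7.75% → €1.243875
AA batteries (8-pack) €10.02: all other tangible goods → 7.75% → €0.77655
Canvas tote bag €29.08: all other tangible goods → 7.75% → €2.2537
Tax on all other tangible goods: unrounded sum = €4.274125 → €4.27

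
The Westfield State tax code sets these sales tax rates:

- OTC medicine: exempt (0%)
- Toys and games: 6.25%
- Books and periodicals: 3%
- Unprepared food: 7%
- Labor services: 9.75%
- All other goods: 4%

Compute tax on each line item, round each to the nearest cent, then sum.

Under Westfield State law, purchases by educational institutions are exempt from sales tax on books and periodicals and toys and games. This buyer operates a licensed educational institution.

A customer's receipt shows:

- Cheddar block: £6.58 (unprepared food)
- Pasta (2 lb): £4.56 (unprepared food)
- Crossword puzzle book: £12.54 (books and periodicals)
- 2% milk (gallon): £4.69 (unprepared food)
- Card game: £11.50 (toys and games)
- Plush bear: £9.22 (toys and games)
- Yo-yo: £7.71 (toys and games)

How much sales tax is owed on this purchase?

Cheddar block £6.58: unprepared food → 7% → £0.46
Pasta (2 lb) £4.56: unprepared food → 7% → £0.32
Crossword puzzle book £12.54: books and periodicals, buyer-exempt → 0% → £0.00
2% milk (gallon) £4.69: unprepared food → 7% → £0.33
Card game £11.50: toys and games, buyer-exempt → 0% → £0.00
Plush bear £9.22: toys and games, buyer-exempt → 0% → £0.00
Yo-yo £7.71: toys and games, buyer-exempt → 0% → £0.00
Total tax = £0.46 + £0.32 + £0.33 = £1.11

£1.11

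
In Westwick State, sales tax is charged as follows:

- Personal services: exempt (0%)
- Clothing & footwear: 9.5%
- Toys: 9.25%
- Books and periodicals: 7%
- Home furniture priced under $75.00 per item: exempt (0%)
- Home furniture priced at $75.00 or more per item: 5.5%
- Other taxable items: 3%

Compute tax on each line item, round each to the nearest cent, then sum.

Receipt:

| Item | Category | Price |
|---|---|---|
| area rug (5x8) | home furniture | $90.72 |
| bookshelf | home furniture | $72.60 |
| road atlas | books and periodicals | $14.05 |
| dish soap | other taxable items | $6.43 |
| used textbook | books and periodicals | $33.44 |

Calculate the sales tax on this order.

$8.50

Area rug (5x8) $90.72: home furniture, $75.00 or more → 5.5% → $4.99
Bookshelf $72.60: home furniture, under $75.00 → 0% → $0.00
Road atlas $14.05: books and periodicals → 7% → $0.98
Dish soap $6.43: other taxable items → 3% → $0.19
Used textbook $33.44: books and periodicals → 7% → $2.34
Total tax = $4.99 + $0.98 + $0.19 + $2.34 = $8.50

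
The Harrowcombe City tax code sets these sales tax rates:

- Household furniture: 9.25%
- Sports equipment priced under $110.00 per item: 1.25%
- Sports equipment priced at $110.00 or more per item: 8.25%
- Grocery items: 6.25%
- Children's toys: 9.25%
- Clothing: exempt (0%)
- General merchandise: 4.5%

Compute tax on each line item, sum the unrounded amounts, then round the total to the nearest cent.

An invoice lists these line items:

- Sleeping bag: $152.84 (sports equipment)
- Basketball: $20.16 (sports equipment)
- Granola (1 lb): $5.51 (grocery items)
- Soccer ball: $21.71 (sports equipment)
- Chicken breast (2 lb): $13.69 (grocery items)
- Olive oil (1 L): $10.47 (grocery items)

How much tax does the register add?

$14.99

Sleeping bag $152.84: sports equipment, $110.00 or more → 8.25% → $12.6093
Basketball $20.16: sports equipment, under $110.00 → 1.25% → $0.252
Granola (1 lb) $5.51: grocery items → 6.25% → $0.344375
Soccer ball $21.71: sports equipment, under $110.00 → 1.25% → $0.271375
Chicken breast (2 lb) $13.69: grocery items → 6.25% → $0.855625
Olive oil (1 L) $10.47: grocery items → 6.25% → $0.654375
Unrounded tax sum = $14.98705 → $14.99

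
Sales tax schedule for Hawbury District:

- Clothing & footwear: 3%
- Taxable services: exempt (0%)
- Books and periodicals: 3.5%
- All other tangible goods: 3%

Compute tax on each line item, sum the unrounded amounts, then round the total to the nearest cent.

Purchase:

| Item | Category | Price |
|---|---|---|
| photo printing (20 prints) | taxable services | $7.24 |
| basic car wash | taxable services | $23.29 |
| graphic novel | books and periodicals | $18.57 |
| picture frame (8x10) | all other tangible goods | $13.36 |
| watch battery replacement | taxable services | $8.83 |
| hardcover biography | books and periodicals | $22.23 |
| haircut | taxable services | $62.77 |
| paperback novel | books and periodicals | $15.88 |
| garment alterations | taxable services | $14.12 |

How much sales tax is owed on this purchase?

$2.38

Photo printing (20 prints) $7.24: taxable services → 0% → $0.00
Basic car wash $23.29: taxable services → 0% → $0.00
Graphic novel $18.57: books and periodicals → 3.5% → $0.64995
Picture frame (8x10) $13.36: all other tangible goods → 3% → $0.4008
Watch battery replacement $8.83: taxable services → 0% → $0.00
Hardcover biography $22.23: books and periodicals → 3.5% → $0.77805
Haircut $62.77: taxable services → 0% → $0.00
Paperback novel $15.88: books and periodicals → 3.5% → $0.5558
Garment alterations $14.12: taxable services → 0% → $0.00
Unrounded tax sum = $2.3846 → $2.38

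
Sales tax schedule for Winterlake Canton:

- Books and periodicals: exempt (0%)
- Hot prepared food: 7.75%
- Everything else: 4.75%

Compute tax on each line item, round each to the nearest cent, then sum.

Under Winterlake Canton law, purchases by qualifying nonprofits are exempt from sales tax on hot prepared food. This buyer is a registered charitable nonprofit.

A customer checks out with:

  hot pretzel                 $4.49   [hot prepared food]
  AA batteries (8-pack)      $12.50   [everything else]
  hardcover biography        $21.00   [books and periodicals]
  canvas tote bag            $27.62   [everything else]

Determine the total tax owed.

$1.90

Hot pretzel $4.49: hot prepared food, buyer-exempt → 0% → $0.00
AA batteries (8-pack) $12.50: everything else → 4.75% → $0.59
Hardcover biography $21.00: books and periodicals → 0% → $0.00
Canvas tote bag $27.62: everything else → 4.75% → $1.31
Total tax = $0.59 + $1.31 = $1.90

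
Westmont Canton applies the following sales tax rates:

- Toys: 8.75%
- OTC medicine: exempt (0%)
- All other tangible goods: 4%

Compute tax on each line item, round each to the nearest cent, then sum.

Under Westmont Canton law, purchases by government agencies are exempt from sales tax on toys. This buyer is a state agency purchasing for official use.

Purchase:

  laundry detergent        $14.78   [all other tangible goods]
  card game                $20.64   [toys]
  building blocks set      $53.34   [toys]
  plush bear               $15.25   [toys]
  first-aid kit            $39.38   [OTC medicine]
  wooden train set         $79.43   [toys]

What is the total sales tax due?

Laundry detergent $14.78: all other tangible goods → 4% → $0.59
Card game $20.64: toys, buyer-exempt → 0% → $0.00
Building blocks set $53.34: toys, buyer-exempt → 0% → $0.00
Plush bear $15.25: toys, buyer-exempt → 0% → $0.00
First-aid kit $39.38: OTC medicine → 0% → $0.00
Wooden train set $79.43: toys, buyer-exempt → 0% → $0.00
Total tax = $0.59

$0.59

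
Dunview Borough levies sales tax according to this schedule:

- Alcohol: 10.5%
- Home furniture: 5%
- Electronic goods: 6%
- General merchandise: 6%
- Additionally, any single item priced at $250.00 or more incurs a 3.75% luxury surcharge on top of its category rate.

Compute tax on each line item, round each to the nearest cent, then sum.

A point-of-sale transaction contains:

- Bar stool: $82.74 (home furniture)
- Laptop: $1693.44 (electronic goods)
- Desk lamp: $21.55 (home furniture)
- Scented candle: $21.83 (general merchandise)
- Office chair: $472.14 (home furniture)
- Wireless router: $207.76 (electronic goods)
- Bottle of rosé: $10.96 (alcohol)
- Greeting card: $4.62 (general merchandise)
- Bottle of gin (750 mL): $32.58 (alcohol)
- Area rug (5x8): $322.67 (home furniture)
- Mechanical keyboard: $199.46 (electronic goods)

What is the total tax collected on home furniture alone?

$74.76

Bar stool $82.74: home furniture → 5% → $4.14
Desk lamp $21.55: home furniture → 5% → $1.08
Office chair $472.14: home furniture → 5% + 3.75% surcharge = 8.75% → $41.31
Area rug (5x8) $322.67: home furniture → 5% + 3.75% surcharge = 8.75% → $28.23
Tax on home furniture = $4.14 + $1.08 + $41.31 + $28.23 = $74.76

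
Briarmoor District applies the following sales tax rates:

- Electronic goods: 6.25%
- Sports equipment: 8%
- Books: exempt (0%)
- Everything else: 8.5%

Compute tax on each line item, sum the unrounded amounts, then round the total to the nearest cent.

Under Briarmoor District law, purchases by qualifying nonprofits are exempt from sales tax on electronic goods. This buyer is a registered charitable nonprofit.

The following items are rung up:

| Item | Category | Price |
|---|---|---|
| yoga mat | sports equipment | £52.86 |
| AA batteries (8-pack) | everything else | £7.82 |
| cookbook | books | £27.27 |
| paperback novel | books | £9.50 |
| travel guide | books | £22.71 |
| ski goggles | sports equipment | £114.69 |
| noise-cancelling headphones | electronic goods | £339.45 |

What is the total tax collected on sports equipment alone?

Yoga mat £52.86: sports equipment → 8% → £4.2288
Ski goggles £114.69: sports equipment → 8% → £9.1752
Tax on sports equipment: unrounded sum = £13.404 → £13.40

£13.40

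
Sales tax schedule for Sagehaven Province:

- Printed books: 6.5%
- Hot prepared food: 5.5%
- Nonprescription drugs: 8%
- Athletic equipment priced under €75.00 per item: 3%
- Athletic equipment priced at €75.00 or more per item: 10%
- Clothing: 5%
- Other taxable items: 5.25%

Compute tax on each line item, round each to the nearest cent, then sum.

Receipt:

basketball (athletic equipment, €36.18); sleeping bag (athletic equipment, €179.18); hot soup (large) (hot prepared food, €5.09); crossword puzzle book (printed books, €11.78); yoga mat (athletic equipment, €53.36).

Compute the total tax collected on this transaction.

Basketball €36.18: athletic equipment, under €75.00 → 3% → €1.09
Sleeping bag €179.18: athletic equipment, €75.00 or more → 10% → €17.92
Hot soup (large) €5.09: hot prepared food → 5.5% → €0.28
Crossword puzzle book €11.78: printed books → 6.5% → €0.77
Yoga mat €53.36: athletic equipment, under €75.00 → 3% → €1.60
Total tax = €1.09 + €17.92 + €0.28 + €0.77 + €1.60 = €21.66

€21.66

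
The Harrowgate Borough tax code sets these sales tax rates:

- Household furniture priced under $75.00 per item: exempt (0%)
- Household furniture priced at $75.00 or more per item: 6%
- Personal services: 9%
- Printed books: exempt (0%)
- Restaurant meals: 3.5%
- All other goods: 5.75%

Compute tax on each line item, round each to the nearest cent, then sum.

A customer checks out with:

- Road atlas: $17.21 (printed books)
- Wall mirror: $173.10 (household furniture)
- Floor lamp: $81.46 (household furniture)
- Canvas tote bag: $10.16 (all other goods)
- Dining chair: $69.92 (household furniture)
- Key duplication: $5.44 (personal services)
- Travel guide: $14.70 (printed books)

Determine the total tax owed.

Road atlas $17.21: printed books → 0% → $0.00
Wall mirror $173.10: household furniture, $75.00 or more → 6% → $10.39
Floor lamp $81.46: household furniture, $75.00 or more → 6% → $4.89
Canvas tote bag $10.16: all other goods → 5.75% → $0.58
Dining chair $69.92: household furniture, under $75.00 → 0% → $0.00
Key duplication $5.44: personal services → 9% → $0.49
Travel guide $14.70: printed books → 0% → $0.00
Total tax = $10.39 + $4.89 + $0.58 + $0.49 = $16.35

$16.35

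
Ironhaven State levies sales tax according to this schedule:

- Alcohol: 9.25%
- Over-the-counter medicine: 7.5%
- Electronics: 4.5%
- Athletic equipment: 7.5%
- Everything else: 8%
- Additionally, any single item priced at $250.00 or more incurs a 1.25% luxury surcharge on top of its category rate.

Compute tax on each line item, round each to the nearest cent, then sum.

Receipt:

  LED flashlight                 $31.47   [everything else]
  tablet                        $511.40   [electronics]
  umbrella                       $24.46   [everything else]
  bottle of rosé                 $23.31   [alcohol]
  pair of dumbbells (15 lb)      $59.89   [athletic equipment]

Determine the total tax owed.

LED flashlight $31.47: everything else → 8% → $2.52
Tablet $511.40: electronics → 4.5% + 1.25% surcharge = 5.75% → $29.41
Umbrella $24.46: everything else → 8% → $1.96
Bottle of rosé $23.31: alcohol → 9.25% → $2.16
Pair of dumbbells (15 lb) $59.89: athletic equipment → 7.5% → $4.49
Total tax = $2.52 + $29.41 + $1.96 + $2.16 + $4.49 = $40.54

$40.54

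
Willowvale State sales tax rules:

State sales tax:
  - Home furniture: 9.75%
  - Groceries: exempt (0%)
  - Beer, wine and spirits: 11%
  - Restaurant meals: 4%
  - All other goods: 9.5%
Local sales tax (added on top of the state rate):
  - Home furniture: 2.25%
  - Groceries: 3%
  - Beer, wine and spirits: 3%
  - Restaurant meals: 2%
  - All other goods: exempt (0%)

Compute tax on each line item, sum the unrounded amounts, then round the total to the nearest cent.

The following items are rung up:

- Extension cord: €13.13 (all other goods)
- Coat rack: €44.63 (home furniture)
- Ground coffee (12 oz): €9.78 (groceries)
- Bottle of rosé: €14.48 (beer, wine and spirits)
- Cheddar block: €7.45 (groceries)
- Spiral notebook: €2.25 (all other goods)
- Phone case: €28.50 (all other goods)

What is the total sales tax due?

Extension cord €13.13: all other goods → 9.5% + 0% local = 9.5% → €1.24735
Coat rack €44.63: home furniture → 9.75% + 2.25% local = 12% → €5.3556
Ground coffee (12 oz) €9.78: groceries → 0% + 3% local = 3% → €0.2934
Bottle of rosé €14.48: beer, wine and spirits → 11% + 3% local = 14% → €2.0272
Cheddar block €7.45: groceries → 0% + 3% local = 3% → €0.2235
Spiral notebook €2.25: all other goods → 9.5% + 0% local = 9.5% → €0.21375
Phone case €28.50: all other goods → 9.5% + 0% local = 9.5% → €2.7075
Unrounded tax sum = €12.0683 → €12.07

€12.07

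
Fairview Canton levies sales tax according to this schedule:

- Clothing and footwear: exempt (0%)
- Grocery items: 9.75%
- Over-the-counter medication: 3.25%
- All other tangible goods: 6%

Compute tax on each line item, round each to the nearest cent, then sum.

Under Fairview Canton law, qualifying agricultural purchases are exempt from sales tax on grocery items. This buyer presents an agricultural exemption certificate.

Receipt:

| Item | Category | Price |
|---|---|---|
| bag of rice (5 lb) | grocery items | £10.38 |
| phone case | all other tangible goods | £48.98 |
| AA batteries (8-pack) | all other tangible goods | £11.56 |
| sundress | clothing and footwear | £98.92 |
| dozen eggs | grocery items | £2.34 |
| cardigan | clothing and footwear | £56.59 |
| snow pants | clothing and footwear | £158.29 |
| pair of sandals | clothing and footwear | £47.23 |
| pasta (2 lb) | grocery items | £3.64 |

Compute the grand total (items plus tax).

£441.56

Bag of rice (5 lb) £10.38: grocery items, buyer-exempt → 0% → £0.00
Phone case £48.98: all other tangible goods → 6% → £2.94
AA batteries (8-pack) £11.56: all other tangible goods → 6% → £0.69
Sundress £98.92: clothing and footwear → 0% → £0.00
Dozen eggs £2.34: grocery items, buyer-exempt → 0% → £0.00
Cardigan £56.59: clothing and footwear → 0% → £0.00
Snow pants £158.29: clothing and footwear → 0% → £0.00
Pair of sandals £47.23: clothing and footwear → 0% → £0.00
Pasta (2 lb) £3.64: grocery items, buyer-exempt → 0% → £0.00
Subtotal = £437.93; tax = £3.63; total due = £441.56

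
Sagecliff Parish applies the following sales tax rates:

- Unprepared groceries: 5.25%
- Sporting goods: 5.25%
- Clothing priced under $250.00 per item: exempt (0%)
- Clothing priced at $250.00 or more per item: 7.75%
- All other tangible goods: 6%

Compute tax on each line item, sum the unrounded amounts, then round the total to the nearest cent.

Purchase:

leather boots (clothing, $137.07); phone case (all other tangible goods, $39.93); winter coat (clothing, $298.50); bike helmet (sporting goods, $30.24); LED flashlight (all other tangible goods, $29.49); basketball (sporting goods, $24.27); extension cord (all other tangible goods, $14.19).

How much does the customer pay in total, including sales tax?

$604.70

Leather boots $137.07: clothing, under $250.00 → 0% → $0.00
Phone case $39.93: all other tangible goods → 6% → $2.3958
Winter coat $298.50: clothing, $250.00 or more → 7.75% → $23.13375
Bike helmet $30.24: sporting goods → 5.25% → $1.5876
LED flashlight $29.49: all other tangible goods → 6% → $1.7694
Basketball $24.27: sporting goods → 5.25% → $1.274175
Extension cord $14.19: all other tangible goods → 6% → $0.8514
Subtotal = $573.69; unrounded tax = $31.012125 → $31.01; total due = $604.70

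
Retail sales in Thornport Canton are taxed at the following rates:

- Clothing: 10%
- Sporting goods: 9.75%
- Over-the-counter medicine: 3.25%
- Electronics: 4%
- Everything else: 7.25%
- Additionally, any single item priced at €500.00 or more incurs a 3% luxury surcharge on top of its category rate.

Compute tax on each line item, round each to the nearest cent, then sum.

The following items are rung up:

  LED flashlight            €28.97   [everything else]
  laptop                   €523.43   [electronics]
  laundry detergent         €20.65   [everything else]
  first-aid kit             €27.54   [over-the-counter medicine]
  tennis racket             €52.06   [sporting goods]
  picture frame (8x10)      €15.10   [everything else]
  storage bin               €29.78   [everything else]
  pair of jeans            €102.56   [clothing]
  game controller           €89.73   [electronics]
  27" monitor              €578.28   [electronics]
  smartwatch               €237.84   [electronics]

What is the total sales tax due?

€113.31

LED flashlight €28.97: everything else → 7.25% → €2.10
Laptop €523.43: electronics → 4% + 3% surcharge = 7% → €36.64
Laundry detergent €20.65: everything else → 7.25% → €1.50
First-aid kit €27.54: over-the-counter medicine → 3.25% → €0.90
Tennis racket €52.06: sporting goods → 9.75% → €5.08
Picture frame (8x10) €15.10: everything else → 7.25% → €1.09
Storage bin €29.78: everything else → 7.25% → €2.16
Pair of jeans €102.56: clothing → 10% → €10.26
Game controller €89.73: electronics → 4% → €3.59
27" monitor €578.28: electronics → 4% + 3% surcharge = 7% → €40.48
Smartwatch €237.84: electronics → 4% → €9.51
Total tax = €2.10 + €36.64 + €1.50 + €0.90 + €5.08 + €1.09 + €2.16 + €10.26 + €3.59 + €40.48 + €9.51 = €113.31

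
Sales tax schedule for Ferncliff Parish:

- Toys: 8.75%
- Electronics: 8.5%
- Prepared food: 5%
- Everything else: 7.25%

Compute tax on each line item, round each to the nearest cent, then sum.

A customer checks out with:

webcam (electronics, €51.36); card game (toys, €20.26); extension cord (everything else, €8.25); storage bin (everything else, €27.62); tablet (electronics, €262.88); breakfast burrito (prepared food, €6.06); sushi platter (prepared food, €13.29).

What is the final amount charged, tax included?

€421.76

Webcam €51.36: electronics → 8.5% → €4.37
Card game €20.26: toys → 8.75% → €1.77
Extension cord €8.25: everything else → 7.25% → €0.60
Storage bin €27.62: everything else → 7.25% → €2.00
Tablet €262.88: electronics → 8.5% → €22.34
Breakfast burrito €6.06: prepared food → 5% → €0.30
Sushi platter €13.29: prepared food → 5% → €0.66
Subtotal = €389.72; tax = €32.04; total due = €421.76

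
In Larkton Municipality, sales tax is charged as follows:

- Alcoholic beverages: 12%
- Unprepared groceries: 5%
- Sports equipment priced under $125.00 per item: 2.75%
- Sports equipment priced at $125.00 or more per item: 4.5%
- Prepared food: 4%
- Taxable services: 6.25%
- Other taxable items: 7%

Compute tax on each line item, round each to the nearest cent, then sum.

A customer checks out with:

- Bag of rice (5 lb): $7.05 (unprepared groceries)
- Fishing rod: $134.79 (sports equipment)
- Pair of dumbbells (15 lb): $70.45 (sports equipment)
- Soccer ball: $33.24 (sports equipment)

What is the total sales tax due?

Bag of rice (5 lb) $7.05: unprepared groceries → 5% → $0.35
Fishing rod $134.79: sports equipment, $125.00 or more → 4.5% → $6.07
Pair of dumbbells (15 lb) $70.45: sports equipment, under $125.00 → 2.75% → $1.94
Soccer ball $33.24: sports equipment, under $125.00 → 2.75% → $0.91
Total tax = $0.35 + $6.07 + $1.94 + $0.91 = $9.27

$9.27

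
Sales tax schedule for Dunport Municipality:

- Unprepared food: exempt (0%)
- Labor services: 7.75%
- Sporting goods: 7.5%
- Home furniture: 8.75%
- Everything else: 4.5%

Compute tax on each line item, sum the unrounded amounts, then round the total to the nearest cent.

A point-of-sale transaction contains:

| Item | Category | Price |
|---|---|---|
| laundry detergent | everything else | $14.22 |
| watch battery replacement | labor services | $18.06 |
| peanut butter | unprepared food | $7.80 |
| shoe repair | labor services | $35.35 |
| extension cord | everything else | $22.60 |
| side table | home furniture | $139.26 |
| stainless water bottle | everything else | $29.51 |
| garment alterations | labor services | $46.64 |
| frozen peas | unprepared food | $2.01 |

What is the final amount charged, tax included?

$338.37

Laundry detergent $14.22: everything else → 4.5% → $0.6399
Watch battery replacement $18.06: labor services → 7.75% → $1.39965
Peanut butter $7.80: unprepared food → 0% → $0.00
Shoe repair $35.35: labor services → 7.75% → $2.739625
Extension cord $22.60: everything else → 4.5% → $1.017
Side table $139.26: home furniture → 8.75% → $12.18525
Stainless water bottle $29.51: everything else → 4.5% → $1.32795
Garment alterations $46.64: labor services → 7.75% → $3.6146
Frozen peas $2.01: unprepared food → 0% → $0.00
Subtotal = $315.45; unrounded tax = $22.923975 → $22.92; total due = $338.37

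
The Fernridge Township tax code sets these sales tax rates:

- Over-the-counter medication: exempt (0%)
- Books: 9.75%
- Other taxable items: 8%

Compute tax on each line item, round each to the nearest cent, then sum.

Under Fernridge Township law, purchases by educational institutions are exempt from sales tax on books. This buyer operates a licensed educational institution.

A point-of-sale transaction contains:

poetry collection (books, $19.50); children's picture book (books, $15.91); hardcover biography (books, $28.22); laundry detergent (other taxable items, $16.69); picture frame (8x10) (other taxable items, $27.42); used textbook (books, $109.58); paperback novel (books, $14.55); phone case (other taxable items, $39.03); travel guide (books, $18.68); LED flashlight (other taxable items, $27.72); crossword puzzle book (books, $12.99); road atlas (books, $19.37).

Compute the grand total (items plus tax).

$358.53

Poetry collection $19.50: books, buyer-exempt → 0% → $0.00
Children's picture book $15.91: books, buyer-exempt → 0% → $0.00
Hardcover biography $28.22: books, buyer-exempt → 0% → $0.00
Laundry detergent $16.69: other taxable items → 8% → $1.34
Picture frame (8x10) $27.42: other taxable items → 8% → $2.19
Used textbook $109.58: books, buyer-exempt → 0% → $0.00
Paperback novel $14.55: books, buyer-exempt → 0% → $0.00
Phone case $39.03: other taxable items → 8% → $3.12
Travel guide $18.68: books, buyer-exempt → 0% → $0.00
LED flashlight $27.72: other taxable items → 8% → $2.22
Crossword puzzle book $12.99: books, buyer-exempt → 0% → $0.00
Road atlas $19.37: books, buyer-exempt → 0% → $0.00
Subtotal = $349.66; tax = $8.87; total due = $358.53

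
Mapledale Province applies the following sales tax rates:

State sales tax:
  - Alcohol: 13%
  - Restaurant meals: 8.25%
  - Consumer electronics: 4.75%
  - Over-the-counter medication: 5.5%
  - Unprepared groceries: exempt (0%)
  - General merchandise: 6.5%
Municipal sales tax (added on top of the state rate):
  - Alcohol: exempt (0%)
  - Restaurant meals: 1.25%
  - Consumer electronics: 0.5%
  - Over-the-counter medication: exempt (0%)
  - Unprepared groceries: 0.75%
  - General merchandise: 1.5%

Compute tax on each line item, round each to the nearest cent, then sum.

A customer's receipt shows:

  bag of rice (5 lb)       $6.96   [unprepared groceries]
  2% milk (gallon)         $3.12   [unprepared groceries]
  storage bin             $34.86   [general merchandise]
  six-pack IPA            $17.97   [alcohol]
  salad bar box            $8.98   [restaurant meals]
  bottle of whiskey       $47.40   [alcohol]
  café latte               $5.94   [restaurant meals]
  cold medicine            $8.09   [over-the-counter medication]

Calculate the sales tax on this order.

Bag of rice (5 lb) $6.96: unprepared groceries → 0% + 0.75% municipal = 0.75% → $0.05
2% milk (gallon) $3.12: unprepared groceries → 0% + 0.75% municipal = 0.75% → $0.02
Storage bin $34.86: general merchandise → 6.5% + 1.5% municipal = 8% → $2.79
Six-pack IPA $17.97: alcohol → 13% + 0% municipal = 13% → $2.34
Salad bar box $8.98: restaurant meals → 8.25% + 1.25% municipal = 9.5% → $0.85
Bottle of whiskey $47.40: alcohol → 13% + 0% municipal = 13% → $6.16
Café latte $5.94: restaurant meals → 8.25% + 1.25% municipal = 9.5% → $0.56
Cold medicine $8.09: over-the-counter medication → 5.5% + 0% municipal = 5.5% → $0.44
Total tax = $0.05 + $0.02 + $2.79 + $2.34 + $0.85 + $6.16 + $0.56 + $0.44 = $13.21

$13.21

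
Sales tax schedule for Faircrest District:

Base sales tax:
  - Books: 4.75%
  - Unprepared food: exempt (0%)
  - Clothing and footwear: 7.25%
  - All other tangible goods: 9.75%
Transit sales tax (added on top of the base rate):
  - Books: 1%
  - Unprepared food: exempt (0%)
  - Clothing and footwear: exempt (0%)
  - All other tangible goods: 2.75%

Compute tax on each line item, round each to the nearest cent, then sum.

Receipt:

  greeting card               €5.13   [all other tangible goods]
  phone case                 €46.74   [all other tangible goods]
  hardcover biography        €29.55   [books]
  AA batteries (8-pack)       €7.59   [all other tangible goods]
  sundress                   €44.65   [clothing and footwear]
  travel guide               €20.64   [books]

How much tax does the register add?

Greeting card €5.13: all other tangible goods → 9.75% + 2.75% transit = 12.5% → €0.64
Phone case €46.74: all other tangible goods → 9.75% + 2.75% transit = 12.5% → €5.84
Hardcover biography €29.55: books → 4.75% + 1% transit = 5.75% → €1.70
AA batteries (8-pack) €7.59: all other tangible goods → 9.75% + 2.75% transit = 12.5% → €0.95
Sundress €44.65: clothing and footwear → 7.25% + 0% transit = 7.25% → €3.24
Travel guide €20.64: books → 4.75% + 1% transit = 5.75% → €1.19
Total tax = €0.64 + €5.84 + €1.70 + €0.95 + €3.24 + €1.19 = €13.56

€13.56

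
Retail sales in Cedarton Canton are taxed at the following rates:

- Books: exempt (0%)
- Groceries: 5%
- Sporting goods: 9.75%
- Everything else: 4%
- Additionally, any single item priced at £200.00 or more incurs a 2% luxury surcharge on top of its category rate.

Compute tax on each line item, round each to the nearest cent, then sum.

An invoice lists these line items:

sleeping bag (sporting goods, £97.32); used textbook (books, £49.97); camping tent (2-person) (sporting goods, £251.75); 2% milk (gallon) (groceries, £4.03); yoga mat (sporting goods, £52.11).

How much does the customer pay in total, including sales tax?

Sleeping bag £97.32: sporting goods → 9.75% → £9.49
Used textbook £49.97: books → 0% → £0.00
Camping tent (2-person) £251.75: sporting goods → 9.75% + 2% surcharge = 11.75% → £29.58
2% milk (gallon) £4.03: groceries → 5% → £0.20
Yoga mat £52.11: sporting goods → 9.75% → £5.08
Subtotal = £455.18; tax = £44.35; total due = £499.53

£499.53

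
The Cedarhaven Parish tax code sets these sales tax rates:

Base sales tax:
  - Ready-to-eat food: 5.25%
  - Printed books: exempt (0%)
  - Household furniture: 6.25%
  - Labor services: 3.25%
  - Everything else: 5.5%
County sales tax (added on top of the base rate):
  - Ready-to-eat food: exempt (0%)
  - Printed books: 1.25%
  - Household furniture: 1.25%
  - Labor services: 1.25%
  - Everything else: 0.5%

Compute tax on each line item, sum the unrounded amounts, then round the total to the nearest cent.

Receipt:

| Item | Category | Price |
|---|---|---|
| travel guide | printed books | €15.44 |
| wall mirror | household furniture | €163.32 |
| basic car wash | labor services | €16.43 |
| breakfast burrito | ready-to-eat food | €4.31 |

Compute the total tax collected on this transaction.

Travel guide €15.44: printed books → 0% + 1.25% county = 1.25% → €0.193
Wall mirror €163.32: household furniture → 6.25% + 1.25% county = 7.5% → €12.249
Basic car wash €16.43: labor services → 3.25% + 1.25% county = 4.5% → €0.73935
Breakfast burrito €4.31: ready-to-eat food → 5.25% + 0% county = 5.25% → €0.226275
Unrounded tax sum = €13.407625 → €13.41

€13.41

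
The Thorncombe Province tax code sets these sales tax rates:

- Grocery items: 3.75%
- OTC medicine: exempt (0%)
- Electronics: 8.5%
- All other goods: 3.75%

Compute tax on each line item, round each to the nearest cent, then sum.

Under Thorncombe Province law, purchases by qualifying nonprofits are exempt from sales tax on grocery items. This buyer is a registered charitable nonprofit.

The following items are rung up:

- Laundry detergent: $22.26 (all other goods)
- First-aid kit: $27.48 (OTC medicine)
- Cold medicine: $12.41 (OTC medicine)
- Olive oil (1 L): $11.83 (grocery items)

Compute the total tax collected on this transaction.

$0.83

Laundry detergent $22.26: all other goods → 3.75% → $0.83
First-aid kit $27.48: OTC medicine → 0% → $0.00
Cold medicine $12.41: OTC medicine → 0% → $0.00
Olive oil (1 L) $11.83: grocery items, buyer-exempt → 0% → $0.00
Total tax = $0.83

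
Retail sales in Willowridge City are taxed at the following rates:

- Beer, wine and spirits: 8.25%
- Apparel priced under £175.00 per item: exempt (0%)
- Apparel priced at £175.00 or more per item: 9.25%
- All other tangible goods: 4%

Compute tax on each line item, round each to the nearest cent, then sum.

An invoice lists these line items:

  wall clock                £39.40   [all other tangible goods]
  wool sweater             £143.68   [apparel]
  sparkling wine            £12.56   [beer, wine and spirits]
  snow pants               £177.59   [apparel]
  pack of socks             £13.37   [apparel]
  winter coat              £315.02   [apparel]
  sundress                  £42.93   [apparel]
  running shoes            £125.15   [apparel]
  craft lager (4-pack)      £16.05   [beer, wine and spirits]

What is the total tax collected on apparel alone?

Wool sweater £143.68: apparel, under £175.00 → 0% → £0.00
Snow pants £177.59: apparel, £175.00 or more → 9.25% → £16.43
Pack of socks £13.37: apparel, under £175.00 → 0% → £0.00
Winter coat £315.02: apparel, £175.00 or more → 9.25% → £29.14
Sundress £42.93: apparel, under £175.00 → 0% → £0.00
Running shoes £125.15: apparel, under £175.00 → 0% → £0.00
Tax on apparel = £0.00 + £16.43 + £0.00 + £29.14 + £0.00 + £0.00 = £45.57

£45.57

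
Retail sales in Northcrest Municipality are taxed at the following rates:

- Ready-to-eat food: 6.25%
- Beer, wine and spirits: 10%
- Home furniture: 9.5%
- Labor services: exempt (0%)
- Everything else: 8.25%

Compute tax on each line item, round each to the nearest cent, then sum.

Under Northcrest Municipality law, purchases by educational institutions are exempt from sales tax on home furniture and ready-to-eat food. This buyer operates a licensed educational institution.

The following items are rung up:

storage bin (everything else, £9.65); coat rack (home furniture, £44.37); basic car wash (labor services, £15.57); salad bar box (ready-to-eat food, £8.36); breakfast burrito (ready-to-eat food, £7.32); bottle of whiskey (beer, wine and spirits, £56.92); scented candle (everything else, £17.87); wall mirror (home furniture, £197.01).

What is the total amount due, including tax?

£365.03

Storage bin £9.65: everything else → 8.25% → £0.80
Coat rack £44.37: home furniture, buyer-exempt → 0% → £0.00
Basic car wash £15.57: labor services → 0% → £0.00
Salad bar box £8.36: ready-to-eat food, buyer-exempt → 0% → £0.00
Breakfast burrito £7.32: ready-to-eat food, buyer-exempt → 0% → £0.00
Bottle of whiskey £56.92: beer, wine and spirits → 10% → £5.69
Scented candle £17.87: everything else → 8.25% → £1.47
Wall mirror £197.01: home furniture, buyer-exempt → 0% → £0.00
Subtotal = £357.07; tax = £7.96; total due = £365.03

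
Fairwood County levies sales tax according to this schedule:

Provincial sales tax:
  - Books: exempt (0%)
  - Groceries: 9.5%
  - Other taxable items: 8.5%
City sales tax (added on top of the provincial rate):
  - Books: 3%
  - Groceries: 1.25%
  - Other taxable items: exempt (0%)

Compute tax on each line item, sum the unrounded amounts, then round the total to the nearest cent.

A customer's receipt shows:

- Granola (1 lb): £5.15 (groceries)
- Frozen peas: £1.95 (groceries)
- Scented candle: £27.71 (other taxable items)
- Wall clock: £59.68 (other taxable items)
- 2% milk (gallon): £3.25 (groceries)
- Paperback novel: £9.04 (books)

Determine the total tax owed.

£8.81

Granola (1 lb) £5.15: groceries → 9.5% + 1.25% city = 10.75% → £0.553625
Frozen peas £1.95: groceries → 9.5% + 1.25% city = 10.75% → £0.209625
Scented candle £27.71: other taxable items → 8.5% + 0% city = 8.5% → £2.35535
Wall clock £59.68: other taxable items → 8.5% + 0% city = 8.5% → £5.0728
2% milk (gallon) £3.25: groceries → 9.5% + 1.25% city = 10.75% → £0.349375
Paperback novel £9.04: books → 0% + 3% city = 3% → £0.2712
Unrounded tax sum = £8.811975 → £8.81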